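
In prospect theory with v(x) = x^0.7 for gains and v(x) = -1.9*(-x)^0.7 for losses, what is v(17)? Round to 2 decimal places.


Since x = 17 >= 0, use v(x) = x^0.7
17^0.7 = 7.2663
v(17) = 7.27


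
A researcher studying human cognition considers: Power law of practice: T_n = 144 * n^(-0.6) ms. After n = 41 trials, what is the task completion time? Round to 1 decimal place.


T_n = 144 * 41^(-0.6)
41^(-0.6) = 0.107728
T_n = 144 * 0.107728
= 15.5 ms


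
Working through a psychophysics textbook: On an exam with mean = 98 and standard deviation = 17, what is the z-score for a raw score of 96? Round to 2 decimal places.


z = (X - mu) / sigma
= (96 - 98) / 17
= -2 / 17
= -0.12


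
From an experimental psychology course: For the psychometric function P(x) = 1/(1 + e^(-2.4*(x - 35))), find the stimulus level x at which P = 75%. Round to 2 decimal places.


At P = 0.75: 0.75 = 1/(1 + e^(-k*(x-x0)))
Solving: e^(-k*(x-x0)) = 1/3
x = x0 + ln(3)/k
ln(3) = 1.0986
x = 35 + 1.0986/2.4
= 35 + 0.4578
= 35.46


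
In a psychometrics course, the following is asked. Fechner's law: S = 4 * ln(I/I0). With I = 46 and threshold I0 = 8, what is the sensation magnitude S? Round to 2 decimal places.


S = 4 * ln(46/8)
I/I0 = 5.75
ln(5.75) = 1.7492
S = 4 * 1.7492
= 7.00


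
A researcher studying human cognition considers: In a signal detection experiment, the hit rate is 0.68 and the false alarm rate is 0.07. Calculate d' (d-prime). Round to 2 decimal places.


d' = z(HR) - z(FAR)
z(0.68) = 0.4677
z(0.07) = -1.4758
d' = 0.4677 - -1.4758
= 1.94


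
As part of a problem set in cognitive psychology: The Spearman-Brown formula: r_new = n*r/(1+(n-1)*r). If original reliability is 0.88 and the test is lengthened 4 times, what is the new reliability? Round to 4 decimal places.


r_new = n*r / (1 + (n-1)*r)
Numerator = 4 * 0.88 = 3.52
Denominator = 1 + 3 * 0.88 = 3.64
r_new = 3.52 / 3.64
= 0.9670


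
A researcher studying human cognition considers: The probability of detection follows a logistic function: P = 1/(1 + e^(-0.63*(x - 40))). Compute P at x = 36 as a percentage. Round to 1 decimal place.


P(x) = 1/(1 + e^(-0.63*(36 - 40)))
Exponent = -0.63 * -4 = 2.52
e^(2.52) = 12.428597
P = 1/(1 + 12.428597) = 0.074468
Percentage = 7.4


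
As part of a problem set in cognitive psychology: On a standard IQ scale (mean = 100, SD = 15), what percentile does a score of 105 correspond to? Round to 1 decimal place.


z = (IQ - mean) / SD
z = (105 - 100) / 15 = 0.3333
Percentile = Phi(0.3333) * 100
Phi(0.3333) = 0.630546
= 63.1


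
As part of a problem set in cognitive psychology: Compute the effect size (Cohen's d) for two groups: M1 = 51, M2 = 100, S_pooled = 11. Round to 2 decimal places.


Cohen's d = (M1 - M2) / S_pooled
= (51 - 100) / 11
= -49 / 11
= -4.45


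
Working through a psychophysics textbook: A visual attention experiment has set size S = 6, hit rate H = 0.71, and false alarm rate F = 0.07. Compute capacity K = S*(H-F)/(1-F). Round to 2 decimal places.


K = S * (H - F) / (1 - F)
H - F = 0.64
1 - F = 0.93
K = 6 * 0.64 / 0.93
= 4.13


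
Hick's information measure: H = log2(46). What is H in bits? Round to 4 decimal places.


H = log2(n)
H = log2(46)
= 5.5236


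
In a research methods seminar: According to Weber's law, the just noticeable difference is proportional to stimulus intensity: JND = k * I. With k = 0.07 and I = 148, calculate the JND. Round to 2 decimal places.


JND = k * I
JND = 0.07 * 148
= 10.36


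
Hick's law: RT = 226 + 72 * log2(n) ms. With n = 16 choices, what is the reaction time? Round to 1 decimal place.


RT = 226 + 72 * log2(16)
log2(16) = 4.0
RT = 226 + 72 * 4.0
= 226 + 288.0
= 514.0 ms


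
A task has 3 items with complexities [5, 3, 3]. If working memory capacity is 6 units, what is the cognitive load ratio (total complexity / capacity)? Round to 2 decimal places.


Total complexity = 5 + 3 + 3 = 11
Load = total / capacity = 11 / 6
= 1.83


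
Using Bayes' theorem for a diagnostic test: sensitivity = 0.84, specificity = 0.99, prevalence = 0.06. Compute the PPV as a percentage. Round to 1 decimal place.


PPV = (sens * prev) / (sens * prev + (1-spec) * (1-prev))
Numerator = 0.84 * 0.06 = 0.0504
P(positive and no disease) = (1 - spec) * (1 - prev) = (1 - 0.99) * (1 - 0.06) = 0.0094
Denominator = 0.0504 + 0.0094 = 0.0598
PPV = 0.0504 / 0.0598 = 0.842809
As percentage = 84.3


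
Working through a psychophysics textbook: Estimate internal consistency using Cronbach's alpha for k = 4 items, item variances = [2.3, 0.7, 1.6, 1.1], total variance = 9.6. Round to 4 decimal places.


alpha = (k/(k-1)) * (1 - sum(s_i^2)/s_total^2)
sum(item variances) = 5.7
k/(k-1) = 4/3 = 1.333333
1 - 5.7/9.6 = 1 - 0.59375 = 0.40625
alpha = 1.333333 * 0.40625
= 0.5417


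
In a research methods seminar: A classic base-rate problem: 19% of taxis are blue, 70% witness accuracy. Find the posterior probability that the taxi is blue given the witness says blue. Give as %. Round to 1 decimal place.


P(blue | says blue) = P(says blue | blue)*P(blue) / [P(says blue | blue)*P(blue) + P(says blue | not blue)*P(not blue)]
Numerator = 0.7 * 0.19 = 0.133
False identification = 0.3 * 0.81 = 0.243
P = 0.133 / (0.133 + 0.243)
= 0.133 / 0.376
As percentage = 35.4


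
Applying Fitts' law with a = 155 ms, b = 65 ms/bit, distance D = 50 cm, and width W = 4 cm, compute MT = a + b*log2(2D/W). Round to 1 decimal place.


MT = 155 + 65 * log2(2*50/4)
2D/W = 25.0
log2(25.0) = 4.6439
MT = 155 + 65 * 4.6439
= 456.9 ms


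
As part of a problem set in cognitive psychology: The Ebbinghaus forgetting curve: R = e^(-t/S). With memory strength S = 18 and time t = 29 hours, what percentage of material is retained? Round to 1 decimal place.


R = e^(-t/S)
-t/S = -29/18 = -1.611111
R = e^(-1.611111) = 0.199666
Percentage = 0.199666 * 100
= 20.0


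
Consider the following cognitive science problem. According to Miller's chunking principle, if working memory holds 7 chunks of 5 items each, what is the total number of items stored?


Total items = chunks * items_per_chunk
= 7 * 5
= 35


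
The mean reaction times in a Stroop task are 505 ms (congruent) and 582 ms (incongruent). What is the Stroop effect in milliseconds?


Stroop effect = RT(incongruent) - RT(congruent)
= 582 - 505
= 77 ms


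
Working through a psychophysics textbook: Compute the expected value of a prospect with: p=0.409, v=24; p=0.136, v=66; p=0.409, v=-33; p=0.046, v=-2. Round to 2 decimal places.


EU = sum(p_i * v_i)
0.409 * 24 = 9.816
0.136 * 66 = 8.976
0.409 * -33 = -13.497
0.046 * -2 = -0.092
EU = 9.816 + 8.976 + -13.497 + -0.092
= 5.20


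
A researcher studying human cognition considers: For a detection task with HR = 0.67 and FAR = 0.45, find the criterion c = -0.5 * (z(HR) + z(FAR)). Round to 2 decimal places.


c = -0.5 * (z(HR) + z(FAR))
z(0.67) = 0.4399
z(0.45) = -0.1257
c = -0.5 * (0.4399 + -0.1257)
= -0.5 * 0.3142
= -0.16


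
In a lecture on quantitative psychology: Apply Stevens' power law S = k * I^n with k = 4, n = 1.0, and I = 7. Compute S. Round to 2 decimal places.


S = 4 * 7^1.0
7^1.0 = 7.0
S = 4 * 7.0
= 28.00


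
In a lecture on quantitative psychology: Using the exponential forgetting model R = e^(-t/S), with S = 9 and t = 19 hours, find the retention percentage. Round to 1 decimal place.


R = e^(-t/S)
-t/S = -19/9 = -2.111111
R = e^(-2.111111) = 0.121103
Percentage = 0.121103 * 100
= 12.1


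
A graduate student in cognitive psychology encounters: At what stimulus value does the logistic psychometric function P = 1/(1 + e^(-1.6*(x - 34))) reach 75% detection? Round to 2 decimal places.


At P = 0.75: 0.75 = 1/(1 + e^(-k*(x-x0)))
Solving: e^(-k*(x-x0)) = 1/3
x = x0 + ln(3)/k
ln(3) = 1.0986
x = 34 + 1.0986/1.6
= 34 + 0.6866
= 34.69


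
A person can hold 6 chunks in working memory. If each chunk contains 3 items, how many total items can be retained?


Total items = chunks * items_per_chunk
= 6 * 3
= 18


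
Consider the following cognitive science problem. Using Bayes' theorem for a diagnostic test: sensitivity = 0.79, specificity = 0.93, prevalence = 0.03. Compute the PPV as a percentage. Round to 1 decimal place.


PPV = (sens * prev) / (sens * prev + (1-spec) * (1-prev))
Numerator = 0.79 * 0.03 = 0.0237
P(positive and no disease) = (1 - spec) * (1 - prev) = (1 - 0.93) * (1 - 0.03) = 0.0679
Denominator = 0.0237 + 0.0679 = 0.0916
PPV = 0.0237 / 0.0916 = 0.258734
As percentage = 25.9


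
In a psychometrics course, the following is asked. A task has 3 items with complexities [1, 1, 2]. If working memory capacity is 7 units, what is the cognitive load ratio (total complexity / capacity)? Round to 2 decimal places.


Total complexity = 1 + 1 + 2 = 4
Load = total / capacity = 4 / 7
= 0.57


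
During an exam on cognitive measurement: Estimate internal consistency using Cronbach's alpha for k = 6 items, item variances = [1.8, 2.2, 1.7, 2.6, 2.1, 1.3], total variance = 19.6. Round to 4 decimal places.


alpha = (k/(k-1)) * (1 - sum(s_i^2)/s_total^2)
sum(item variances) = 11.7
k/(k-1) = 6/5 = 1.2
1 - 11.7/19.6 = 1 - 0.596939 = 0.403061
alpha = 1.2 * 0.403061
= 0.4837


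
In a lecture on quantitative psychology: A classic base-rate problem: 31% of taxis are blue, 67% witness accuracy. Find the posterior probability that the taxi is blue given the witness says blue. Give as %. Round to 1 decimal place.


P(blue | says blue) = P(says blue | blue)*P(blue) / [P(says blue | blue)*P(blue) + P(says blue | not blue)*P(not blue)]
Numerator = 0.67 * 0.31 = 0.2077
False identification = 0.33 * 0.69 = 0.2277
P = 0.2077 / (0.2077 + 0.2277)
= 0.2077 / 0.4354
As percentage = 47.7


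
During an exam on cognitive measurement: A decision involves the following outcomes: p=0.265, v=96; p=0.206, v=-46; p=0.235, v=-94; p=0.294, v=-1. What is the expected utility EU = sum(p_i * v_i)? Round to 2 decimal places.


EU = sum(p_i * v_i)
0.265 * 96 = 25.44
0.206 * -46 = -9.476
0.235 * -94 = -22.09
0.294 * -1 = -0.294
EU = 25.44 + -9.476 + -22.09 + -0.294
= -6.42


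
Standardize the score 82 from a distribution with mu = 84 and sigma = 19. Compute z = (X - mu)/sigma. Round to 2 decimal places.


z = (X - mu) / sigma
= (82 - 84) / 19
= -2 / 19
= -0.11


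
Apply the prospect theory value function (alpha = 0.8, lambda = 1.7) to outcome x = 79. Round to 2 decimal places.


Since x = 79 >= 0, use v(x) = x^0.8
79^0.8 = 32.9687
v(79) = 32.97


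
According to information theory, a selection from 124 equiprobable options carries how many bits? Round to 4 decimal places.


H = log2(n)
H = log2(124)
= 6.9542


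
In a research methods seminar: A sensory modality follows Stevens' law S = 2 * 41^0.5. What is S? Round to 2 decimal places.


S = 2 * 41^0.5
41^0.5 = 6.4031
S = 2 * 6.4031
= 12.81


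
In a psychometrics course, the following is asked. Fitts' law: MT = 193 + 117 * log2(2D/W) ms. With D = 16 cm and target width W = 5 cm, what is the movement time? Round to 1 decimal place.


MT = 193 + 117 * log2(2*16/5)
2D/W = 6.4
log2(6.4) = 2.6781
MT = 193 + 117 * 2.6781
= 506.3 ms


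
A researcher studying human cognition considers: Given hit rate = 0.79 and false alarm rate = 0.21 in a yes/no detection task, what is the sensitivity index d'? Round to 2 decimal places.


d' = z(HR) - z(FAR)
z(0.79) = 0.8064
z(0.21) = -0.8064
d' = 0.8064 - -0.8064
= 1.61


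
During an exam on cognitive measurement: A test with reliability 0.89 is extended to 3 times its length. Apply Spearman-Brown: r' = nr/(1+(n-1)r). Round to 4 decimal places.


r_new = n*r / (1 + (n-1)*r)
Numerator = 3 * 0.89 = 2.67
Denominator = 1 + 2 * 0.89 = 2.78
r_new = 2.67 / 2.78
= 0.9604


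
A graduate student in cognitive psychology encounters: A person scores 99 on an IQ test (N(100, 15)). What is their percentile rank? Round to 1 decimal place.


z = (IQ - mean) / SD
z = (99 - 100) / 15 = -0.0667
Percentile = Phi(-0.0667) * 100
Phi(-0.0667) = 0.47341
= 47.3


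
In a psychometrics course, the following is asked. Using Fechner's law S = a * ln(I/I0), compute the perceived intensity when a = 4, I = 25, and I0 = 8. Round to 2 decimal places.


S = 4 * ln(25/8)
I/I0 = 3.125
ln(3.125) = 1.1394
S = 4 * 1.1394
= 4.56


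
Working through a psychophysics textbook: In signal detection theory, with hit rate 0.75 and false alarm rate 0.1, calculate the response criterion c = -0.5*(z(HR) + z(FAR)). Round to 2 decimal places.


c = -0.5 * (z(HR) + z(FAR))
z(0.75) = 0.6745
z(0.1) = -1.2816
c = -0.5 * (0.6745 + -1.2816)
= -0.5 * -0.6071
= 0.30


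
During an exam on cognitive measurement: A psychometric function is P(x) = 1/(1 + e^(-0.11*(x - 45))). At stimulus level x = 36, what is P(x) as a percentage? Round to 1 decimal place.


P(x) = 1/(1 + e^(-0.11*(36 - 45)))
Exponent = -0.11 * -9 = 0.99
e^(0.99) = 2.691234
P = 1/(1 + 2.691234) = 0.270912
Percentage = 27.1


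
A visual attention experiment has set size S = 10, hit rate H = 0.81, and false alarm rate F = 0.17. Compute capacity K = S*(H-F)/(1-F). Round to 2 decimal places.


K = S * (H - F) / (1 - F)
H - F = 0.64
1 - F = 0.83
K = 10 * 0.64 / 0.83
= 7.71


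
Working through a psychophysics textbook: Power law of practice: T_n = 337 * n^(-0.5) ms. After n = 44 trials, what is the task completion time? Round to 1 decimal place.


T_n = 337 * 44^(-0.5)
44^(-0.5) = 0.150756
T_n = 337 * 0.150756
= 50.8 ms


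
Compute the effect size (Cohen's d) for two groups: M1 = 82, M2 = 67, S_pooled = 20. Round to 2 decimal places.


Cohen's d = (M1 - M2) / S_pooled
= (82 - 67) / 20
= 15 / 20
= 0.75


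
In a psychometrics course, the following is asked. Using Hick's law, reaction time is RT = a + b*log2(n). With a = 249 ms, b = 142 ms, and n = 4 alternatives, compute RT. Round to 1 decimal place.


RT = 249 + 142 * log2(4)
log2(4) = 2.0
RT = 249 + 142 * 2.0
= 249 + 284.0
= 533.0 ms


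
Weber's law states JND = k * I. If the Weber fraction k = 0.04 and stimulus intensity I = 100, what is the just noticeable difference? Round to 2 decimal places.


JND = k * I
JND = 0.04 * 100
= 4.00


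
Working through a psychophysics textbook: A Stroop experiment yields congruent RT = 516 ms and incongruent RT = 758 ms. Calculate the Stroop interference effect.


Stroop effect = RT(incongruent) - RT(congruent)
= 758 - 516
= 242 ms


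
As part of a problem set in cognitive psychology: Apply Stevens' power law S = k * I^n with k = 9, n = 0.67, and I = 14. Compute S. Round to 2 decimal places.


S = 9 * 14^0.67
14^0.67 = 5.8601
S = 9 * 5.8601
= 52.74


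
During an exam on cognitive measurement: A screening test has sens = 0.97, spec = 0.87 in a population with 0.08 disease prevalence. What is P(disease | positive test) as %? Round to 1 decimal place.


PPV = (sens * prev) / (sens * prev + (1-spec) * (1-prev))
Numerator = 0.97 * 0.08 = 0.0776
P(positive and no disease) = (1 - spec) * (1 - prev) = (1 - 0.87) * (1 - 0.08) = 0.1196
Denominator = 0.0776 + 0.1196 = 0.1972
PPV = 0.0776 / 0.1972 = 0.393509
As percentage = 39.4


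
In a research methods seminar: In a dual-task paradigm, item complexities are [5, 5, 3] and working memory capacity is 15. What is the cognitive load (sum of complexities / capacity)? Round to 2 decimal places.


Total complexity = 5 + 5 + 3 = 13
Load = total / capacity = 13 / 15
= 0.87


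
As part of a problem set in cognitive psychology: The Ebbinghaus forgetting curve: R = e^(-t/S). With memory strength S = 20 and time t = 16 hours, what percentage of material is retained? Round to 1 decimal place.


R = e^(-t/S)
-t/S = -16/20 = -0.8
R = e^(-0.8) = 0.449329
Percentage = 0.449329 * 100
= 44.9


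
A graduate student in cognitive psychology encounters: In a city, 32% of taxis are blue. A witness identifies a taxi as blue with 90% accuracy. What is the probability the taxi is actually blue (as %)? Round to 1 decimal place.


P(blue | says blue) = P(says blue | blue)*P(blue) / [P(says blue | blue)*P(blue) + P(says blue | not blue)*P(not blue)]
Numerator = 0.9 * 0.32 = 0.288
False identification = 0.1 * 0.68 = 0.068
P = 0.288 / (0.288 + 0.068)
= 0.288 / 0.356
As percentage = 80.9


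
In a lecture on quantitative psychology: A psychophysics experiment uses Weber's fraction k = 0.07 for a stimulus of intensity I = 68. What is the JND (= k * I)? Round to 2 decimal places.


JND = k * I
JND = 0.07 * 68
= 4.76


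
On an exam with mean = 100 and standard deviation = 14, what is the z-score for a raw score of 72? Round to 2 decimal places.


z = (X - mu) / sigma
= (72 - 100) / 14
= -28 / 14
= -2.00


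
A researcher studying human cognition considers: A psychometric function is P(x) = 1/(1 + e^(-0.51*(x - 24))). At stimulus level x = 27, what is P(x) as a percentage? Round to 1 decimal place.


P(x) = 1/(1 + e^(-0.51*(27 - 24)))
Exponent = -0.51 * 3 = -1.53
e^(-1.53) = 0.216536
P = 1/(1 + 0.216536) = 0.822006
Percentage = 82.2


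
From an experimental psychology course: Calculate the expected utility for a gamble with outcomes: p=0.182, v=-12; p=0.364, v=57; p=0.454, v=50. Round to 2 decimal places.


EU = sum(p_i * v_i)
0.182 * -12 = -2.184
0.364 * 57 = 20.748
0.454 * 50 = 22.7
EU = -2.184 + 20.748 + 22.7
= 41.26


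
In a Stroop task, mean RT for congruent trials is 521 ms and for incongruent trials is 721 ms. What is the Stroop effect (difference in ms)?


Stroop effect = RT(incongruent) - RT(congruent)
= 721 - 521
= 200 ms


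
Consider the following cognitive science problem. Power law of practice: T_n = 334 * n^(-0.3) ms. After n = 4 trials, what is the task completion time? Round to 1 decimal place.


T_n = 334 * 4^(-0.3)
4^(-0.3) = 0.659754
T_n = 334 * 0.659754
= 220.4 ms


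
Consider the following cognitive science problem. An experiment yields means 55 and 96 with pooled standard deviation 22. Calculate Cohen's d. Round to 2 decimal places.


Cohen's d = (M1 - M2) / S_pooled
= (55 - 96) / 22
= -41 / 22
= -1.86


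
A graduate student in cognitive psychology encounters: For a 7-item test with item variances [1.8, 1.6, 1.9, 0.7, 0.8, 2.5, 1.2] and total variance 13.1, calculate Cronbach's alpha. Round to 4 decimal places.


alpha = (k/(k-1)) * (1 - sum(s_i^2)/s_total^2)
sum(item variances) = 10.5
k/(k-1) = 7/6 = 1.166667
1 - 10.5/13.1 = 1 - 0.801527 = 0.198473
alpha = 1.166667 * 0.198473
= 0.2316


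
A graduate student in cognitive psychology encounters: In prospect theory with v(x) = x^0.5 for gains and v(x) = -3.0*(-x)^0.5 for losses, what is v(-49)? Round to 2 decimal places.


Since x = -49 < 0, use v(x) = -lambda*(-x)^alpha
(-x) = 49
49^0.5 = 7.0
v(-49) = -3.0 * 7.0
= -21.00


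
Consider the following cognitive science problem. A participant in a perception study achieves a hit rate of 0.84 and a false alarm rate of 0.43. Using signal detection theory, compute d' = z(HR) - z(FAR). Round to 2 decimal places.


d' = z(HR) - z(FAR)
z(0.84) = 0.9945
z(0.43) = -0.1764
d' = 0.9945 - -0.1764
= 1.17


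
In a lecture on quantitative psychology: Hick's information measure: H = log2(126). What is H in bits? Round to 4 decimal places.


H = log2(n)
H = log2(126)
= 6.9773


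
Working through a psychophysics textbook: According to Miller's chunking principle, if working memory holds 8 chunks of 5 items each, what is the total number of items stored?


Total items = chunks * items_per_chunk
= 8 * 5
= 40


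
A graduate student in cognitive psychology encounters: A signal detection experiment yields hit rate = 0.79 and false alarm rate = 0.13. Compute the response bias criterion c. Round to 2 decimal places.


c = -0.5 * (z(HR) + z(FAR))
z(0.79) = 0.8064
z(0.13) = -1.1264
c = -0.5 * (0.8064 + -1.1264)
= -0.5 * -0.32
= 0.16


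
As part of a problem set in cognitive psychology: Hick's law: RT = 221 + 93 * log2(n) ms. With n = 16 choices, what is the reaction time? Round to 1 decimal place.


RT = 221 + 93 * log2(16)
log2(16) = 4.0
RT = 221 + 93 * 4.0
= 221 + 372.0
= 593.0 ms


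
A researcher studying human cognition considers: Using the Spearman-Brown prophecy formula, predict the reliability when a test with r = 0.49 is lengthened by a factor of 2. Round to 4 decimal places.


r_new = n*r / (1 + (n-1)*r)
Numerator = 2 * 0.49 = 0.98
Denominator = 1 + 1 * 0.49 = 1.49
r_new = 0.98 / 1.49
= 0.6577


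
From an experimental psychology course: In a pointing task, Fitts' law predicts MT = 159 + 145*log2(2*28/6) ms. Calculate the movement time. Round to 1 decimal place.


MT = 159 + 145 * log2(2*28/6)
2D/W = 9.333333
log2(9.333333) = 3.2224
MT = 159 + 145 * 3.2224
= 626.2 ms


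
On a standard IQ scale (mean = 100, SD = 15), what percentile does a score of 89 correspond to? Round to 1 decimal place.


z = (IQ - mean) / SD
z = (89 - 100) / 15 = -0.7333
Percentile = Phi(-0.7333) * 100
Phi(-0.7333) = 0.231688
= 23.2


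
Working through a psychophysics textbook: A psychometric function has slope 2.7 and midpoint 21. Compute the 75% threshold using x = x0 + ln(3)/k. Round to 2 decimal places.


At P = 0.75: 0.75 = 1/(1 + e^(-k*(x-x0)))
Solving: e^(-k*(x-x0)) = 1/3
x = x0 + ln(3)/k
ln(3) = 1.0986
x = 21 + 1.0986/2.7
= 21 + 0.4069
= 21.41


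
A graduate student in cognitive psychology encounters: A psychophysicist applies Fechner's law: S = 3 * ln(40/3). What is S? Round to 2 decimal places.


S = 3 * ln(40/3)
I/I0 = 13.333333
ln(13.333333) = 2.5903
S = 3 * 2.5903
= 7.77


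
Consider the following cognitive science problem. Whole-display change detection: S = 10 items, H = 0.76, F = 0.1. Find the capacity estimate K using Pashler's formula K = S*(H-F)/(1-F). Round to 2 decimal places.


K = S * (H - F) / (1 - F)
H - F = 0.66
1 - F = 0.9
K = 10 * 0.66 / 0.9
= 7.33


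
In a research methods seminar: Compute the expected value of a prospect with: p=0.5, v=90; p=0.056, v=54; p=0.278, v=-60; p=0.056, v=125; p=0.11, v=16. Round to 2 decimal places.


EU = sum(p_i * v_i)
0.5 * 90 = 45.0
0.056 * 54 = 3.024
0.278 * -60 = -16.68
0.056 * 125 = 7.0
0.11 * 16 = 1.76
EU = 45.0 + 3.024 + -16.68 + 7.0 + 1.76
= 40.10


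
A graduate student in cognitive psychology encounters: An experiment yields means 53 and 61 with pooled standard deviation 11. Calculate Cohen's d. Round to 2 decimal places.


Cohen's d = (M1 - M2) / S_pooled
= (53 - 61) / 11
= -8 / 11
= -0.73


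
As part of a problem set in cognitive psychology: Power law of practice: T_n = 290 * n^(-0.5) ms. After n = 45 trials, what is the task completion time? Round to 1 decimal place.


T_n = 290 * 45^(-0.5)
45^(-0.5) = 0.149071
T_n = 290 * 0.149071
= 43.2 ms


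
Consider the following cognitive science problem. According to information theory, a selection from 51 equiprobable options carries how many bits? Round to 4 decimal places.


H = log2(n)
H = log2(51)
= 5.6724


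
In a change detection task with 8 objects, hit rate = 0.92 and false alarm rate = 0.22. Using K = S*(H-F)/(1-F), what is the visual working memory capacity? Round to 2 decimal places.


K = S * (H - F) / (1 - F)
H - F = 0.7
1 - F = 0.78
K = 8 * 0.7 / 0.78
= 7.18


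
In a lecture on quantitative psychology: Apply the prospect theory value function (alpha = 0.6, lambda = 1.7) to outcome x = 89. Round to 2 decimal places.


Since x = 89 >= 0, use v(x) = x^0.6
89^0.6 = 14.7786
v(89) = 14.78


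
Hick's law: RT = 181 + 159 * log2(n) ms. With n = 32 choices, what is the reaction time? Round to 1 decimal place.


RT = 181 + 159 * log2(32)
log2(32) = 5.0
RT = 181 + 159 * 5.0
= 181 + 795.0
= 976.0 ms


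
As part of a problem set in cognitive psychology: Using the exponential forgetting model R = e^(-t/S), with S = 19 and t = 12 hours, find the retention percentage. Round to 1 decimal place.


R = e^(-t/S)
-t/S = -12/19 = -0.631579
R = e^(-0.631579) = 0.531752
Percentage = 0.531752 * 100
= 53.2


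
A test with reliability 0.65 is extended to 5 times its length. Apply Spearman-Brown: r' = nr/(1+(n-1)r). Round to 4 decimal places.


r_new = n*r / (1 + (n-1)*r)
Numerator = 5 * 0.65 = 3.25
Denominator = 1 + 4 * 0.65 = 3.6
r_new = 3.25 / 3.6
= 0.9028


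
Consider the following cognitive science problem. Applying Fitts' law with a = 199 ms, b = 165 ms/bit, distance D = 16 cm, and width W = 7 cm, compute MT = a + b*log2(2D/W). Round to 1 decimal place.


MT = 199 + 165 * log2(2*16/7)
2D/W = 4.571429
log2(4.571429) = 2.1926
MT = 199 + 165 * 2.1926
= 560.8 ms


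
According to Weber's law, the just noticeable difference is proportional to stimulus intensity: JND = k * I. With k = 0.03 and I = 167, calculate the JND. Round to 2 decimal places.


JND = k * I
JND = 0.03 * 167
= 5.01


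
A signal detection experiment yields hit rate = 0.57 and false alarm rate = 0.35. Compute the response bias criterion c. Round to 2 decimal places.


c = -0.5 * (z(HR) + z(FAR))
z(0.57) = 0.1764
z(0.35) = -0.3853
c = -0.5 * (0.1764 + -0.3853)
= -0.5 * -0.2089
= 0.10


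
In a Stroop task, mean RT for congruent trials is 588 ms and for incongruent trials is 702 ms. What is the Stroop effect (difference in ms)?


Stroop effect = RT(incongruent) - RT(congruent)
= 702 - 588
= 114 ms


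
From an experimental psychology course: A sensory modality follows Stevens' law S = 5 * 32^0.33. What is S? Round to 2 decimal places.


S = 5 * 32^0.33
32^0.33 = 3.1383
S = 5 * 3.1383
= 15.69


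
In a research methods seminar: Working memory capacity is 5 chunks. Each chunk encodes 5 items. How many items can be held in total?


Total items = chunks * items_per_chunk
= 5 * 5
= 25


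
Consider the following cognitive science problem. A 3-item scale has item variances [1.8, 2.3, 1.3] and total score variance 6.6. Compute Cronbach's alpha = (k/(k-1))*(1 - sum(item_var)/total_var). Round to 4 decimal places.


alpha = (k/(k-1)) * (1 - sum(s_i^2)/s_total^2)
sum(item variances) = 5.4
k/(k-1) = 3/2 = 1.5
1 - 5.4/6.6 = 1 - 0.818182 = 0.181818
alpha = 1.5 * 0.181818
= 0.2727


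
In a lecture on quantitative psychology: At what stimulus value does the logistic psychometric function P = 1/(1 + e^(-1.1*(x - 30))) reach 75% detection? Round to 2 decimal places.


At P = 0.75: 0.75 = 1/(1 + e^(-k*(x-x0)))
Solving: e^(-k*(x-x0)) = 1/3
x = x0 + ln(3)/k
ln(3) = 1.0986
x = 30 + 1.0986/1.1
= 30 + 0.9987
= 31.00


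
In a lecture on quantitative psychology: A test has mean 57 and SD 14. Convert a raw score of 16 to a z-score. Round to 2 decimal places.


z = (X - mu) / sigma
= (16 - 57) / 14
= -41 / 14
= -2.93


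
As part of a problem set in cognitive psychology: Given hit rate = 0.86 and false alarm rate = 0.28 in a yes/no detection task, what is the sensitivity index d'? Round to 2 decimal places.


d' = z(HR) - z(FAR)
z(0.86) = 1.0803
z(0.28) = -0.5828
d' = 1.0803 - -0.5828
= 1.66


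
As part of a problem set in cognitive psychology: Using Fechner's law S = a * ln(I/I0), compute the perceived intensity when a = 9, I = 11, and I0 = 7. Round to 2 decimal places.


S = 9 * ln(11/7)
I/I0 = 1.571429
ln(1.571429) = 0.452
S = 9 * 0.452
= 4.07


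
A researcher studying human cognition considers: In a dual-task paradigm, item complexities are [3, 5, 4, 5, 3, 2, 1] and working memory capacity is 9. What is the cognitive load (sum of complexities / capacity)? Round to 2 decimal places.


Total complexity = 3 + 5 + 4 + 5 + 3 + 2 + 1 = 23
Load = total / capacity = 23 / 9
= 2.56


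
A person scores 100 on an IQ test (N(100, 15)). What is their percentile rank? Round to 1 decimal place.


z = (IQ - mean) / SD
z = (100 - 100) / 15 = 0.0
Percentile = Phi(0.0) * 100
Phi(0.0) = 0.5
= 50.0


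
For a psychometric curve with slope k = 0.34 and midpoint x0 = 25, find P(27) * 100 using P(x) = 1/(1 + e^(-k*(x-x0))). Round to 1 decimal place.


P(x) = 1/(1 + e^(-0.34*(27 - 25)))
Exponent = -0.34 * 2 = -0.68
e^(-0.68) = 0.506617
P = 1/(1 + 0.506617) = 0.663739
Percentage = 66.4


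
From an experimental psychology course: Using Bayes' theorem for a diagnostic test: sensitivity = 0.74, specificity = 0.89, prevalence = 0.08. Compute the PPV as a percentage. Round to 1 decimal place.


PPV = (sens * prev) / (sens * prev + (1-spec) * (1-prev))
Numerator = 0.74 * 0.08 = 0.0592
P(positive and no disease) = (1 - spec) * (1 - prev) = (1 - 0.89) * (1 - 0.08) = 0.1012
Denominator = 0.0592 + 0.1012 = 0.1604
PPV = 0.0592 / 0.1604 = 0.369077
As percentage = 36.9


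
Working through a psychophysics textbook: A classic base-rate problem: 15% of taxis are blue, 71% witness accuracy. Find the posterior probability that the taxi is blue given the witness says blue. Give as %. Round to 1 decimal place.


P(blue | says blue) = P(says blue | blue)*P(blue) / [P(says blue | blue)*P(blue) + P(says blue | not blue)*P(not blue)]
Numerator = 0.71 * 0.15 = 0.1065
False identification = 0.29 * 0.85 = 0.2465
P = 0.1065 / (0.1065 + 0.2465)
= 0.1065 / 0.353
As percentage = 30.2


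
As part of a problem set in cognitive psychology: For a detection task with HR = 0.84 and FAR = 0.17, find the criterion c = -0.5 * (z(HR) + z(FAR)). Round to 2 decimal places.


c = -0.5 * (z(HR) + z(FAR))
z(0.84) = 0.9945
z(0.17) = -0.9542
c = -0.5 * (0.9945 + -0.9542)
= -0.5 * 0.0403
= -0.02


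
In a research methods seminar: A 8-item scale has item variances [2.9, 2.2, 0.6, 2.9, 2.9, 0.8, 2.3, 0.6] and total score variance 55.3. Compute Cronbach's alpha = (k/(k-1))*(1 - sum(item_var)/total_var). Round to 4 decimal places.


alpha = (k/(k-1)) * (1 - sum(s_i^2)/s_total^2)
sum(item variances) = 15.2
k/(k-1) = 8/7 = 1.142857
1 - 15.2/55.3 = 1 - 0.274864 = 0.725136
alpha = 1.142857 * 0.725136
= 0.8287


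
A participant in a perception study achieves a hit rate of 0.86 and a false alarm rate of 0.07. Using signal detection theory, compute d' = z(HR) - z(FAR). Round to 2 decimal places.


d' = z(HR) - z(FAR)
z(0.86) = 1.0803
z(0.07) = -1.4758
d' = 1.0803 - -1.4758
= 2.56


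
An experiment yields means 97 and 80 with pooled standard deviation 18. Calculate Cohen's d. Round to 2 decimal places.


Cohen's d = (M1 - M2) / S_pooled
= (97 - 80) / 18
= 17 / 18
= 0.94


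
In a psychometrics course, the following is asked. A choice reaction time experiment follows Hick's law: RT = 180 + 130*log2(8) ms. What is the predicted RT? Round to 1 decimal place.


RT = 180 + 130 * log2(8)
log2(8) = 3.0
RT = 180 + 130 * 3.0
= 180 + 390.0
= 570.0 ms


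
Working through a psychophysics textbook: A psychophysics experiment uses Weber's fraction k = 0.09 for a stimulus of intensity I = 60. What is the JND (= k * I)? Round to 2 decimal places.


JND = k * I
JND = 0.09 * 60
= 5.40


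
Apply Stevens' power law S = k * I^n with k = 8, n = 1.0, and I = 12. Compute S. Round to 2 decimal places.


S = 8 * 12^1.0
12^1.0 = 12.0
S = 8 * 12.0
= 96.00


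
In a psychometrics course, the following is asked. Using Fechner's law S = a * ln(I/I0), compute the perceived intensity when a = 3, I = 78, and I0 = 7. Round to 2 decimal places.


S = 3 * ln(78/7)
I/I0 = 11.142857
ln(11.142857) = 2.4108
S = 3 * 2.4108
= 7.23


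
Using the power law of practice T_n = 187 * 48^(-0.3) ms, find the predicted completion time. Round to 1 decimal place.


T_n = 187 * 48^(-0.3)
48^(-0.3) = 0.31306
T_n = 187 * 0.31306
= 58.5 ms


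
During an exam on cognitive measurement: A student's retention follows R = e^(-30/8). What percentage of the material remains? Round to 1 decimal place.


R = e^(-t/S)
-t/S = -30/8 = -3.75
R = e^(-3.75) = 0.023518
Percentage = 0.023518 * 100
= 2.4


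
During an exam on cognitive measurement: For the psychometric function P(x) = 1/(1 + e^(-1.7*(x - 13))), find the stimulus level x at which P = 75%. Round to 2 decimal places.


At P = 0.75: 0.75 = 1/(1 + e^(-k*(x-x0)))
Solving: e^(-k*(x-x0)) = 1/3
x = x0 + ln(3)/k
ln(3) = 1.0986
x = 13 + 1.0986/1.7
= 13 + 0.6462
= 13.65


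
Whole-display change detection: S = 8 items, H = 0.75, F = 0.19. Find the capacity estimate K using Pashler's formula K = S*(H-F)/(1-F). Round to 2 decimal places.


K = S * (H - F) / (1 - F)
H - F = 0.56
1 - F = 0.81
K = 8 * 0.56 / 0.81
= 5.53


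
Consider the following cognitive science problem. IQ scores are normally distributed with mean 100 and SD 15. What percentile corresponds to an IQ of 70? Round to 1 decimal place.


z = (IQ - mean) / SD
z = (70 - 100) / 15 = -2.0
Percentile = Phi(-2.0) * 100
Phi(-2.0) = 0.02275
= 2.3


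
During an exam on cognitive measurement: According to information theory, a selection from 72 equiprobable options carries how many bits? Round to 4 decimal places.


H = log2(n)
H = log2(72)
= 6.1699


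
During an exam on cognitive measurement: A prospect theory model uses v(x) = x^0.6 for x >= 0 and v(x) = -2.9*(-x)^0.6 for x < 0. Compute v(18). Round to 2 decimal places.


Since x = 18 >= 0, use v(x) = x^0.6
18^0.6 = 5.6645
v(18) = 5.66


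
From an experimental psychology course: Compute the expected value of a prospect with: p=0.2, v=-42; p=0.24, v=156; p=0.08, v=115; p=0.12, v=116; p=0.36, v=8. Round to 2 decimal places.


EU = sum(p_i * v_i)
0.2 * -42 = -8.4
0.24 * 156 = 37.44
0.08 * 115 = 9.2
0.12 * 116 = 13.92
0.36 * 8 = 2.88
EU = -8.4 + 37.44 + 9.2 + 13.92 + 2.88
= 55.04


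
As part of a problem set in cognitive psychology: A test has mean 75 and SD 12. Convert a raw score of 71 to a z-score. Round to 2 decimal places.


z = (X - mu) / sigma
= (71 - 75) / 12
= -4 / 12
= -0.33


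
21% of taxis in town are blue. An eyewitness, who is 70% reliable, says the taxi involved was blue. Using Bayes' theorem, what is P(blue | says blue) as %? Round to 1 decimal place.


P(blue | says blue) = P(says blue | blue)*P(blue) / [P(says blue | blue)*P(blue) + P(says blue | not blue)*P(not blue)]
Numerator = 0.7 * 0.21 = 0.147
False identification = 0.3 * 0.79 = 0.237
P = 0.147 / (0.147 + 0.237)
= 0.147 / 0.384
As percentage = 38.3


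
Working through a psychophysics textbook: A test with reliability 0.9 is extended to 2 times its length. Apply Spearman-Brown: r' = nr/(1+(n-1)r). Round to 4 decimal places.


r_new = n*r / (1 + (n-1)*r)
Numerator = 2 * 0.9 = 1.8
Denominator = 1 + 1 * 0.9 = 1.9
r_new = 1.8 / 1.9
= 0.9474


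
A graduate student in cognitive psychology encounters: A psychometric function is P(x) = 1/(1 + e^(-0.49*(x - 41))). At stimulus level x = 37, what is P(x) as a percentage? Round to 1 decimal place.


P(x) = 1/(1 + e^(-0.49*(37 - 41)))
Exponent = -0.49 * -4 = 1.96
e^(1.96) = 7.099327
P = 1/(1 + 7.099327) = 0.123467
Percentage = 12.3


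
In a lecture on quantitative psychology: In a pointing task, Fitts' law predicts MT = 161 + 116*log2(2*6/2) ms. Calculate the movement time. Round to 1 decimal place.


MT = 161 + 116 * log2(2*6/2)
2D/W = 6.0
log2(6.0) = 2.585
MT = 161 + 116 * 2.585
= 460.9 ms


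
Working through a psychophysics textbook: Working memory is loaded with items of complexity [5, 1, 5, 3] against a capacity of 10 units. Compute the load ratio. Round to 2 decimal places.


Total complexity = 5 + 1 + 5 + 3 = 14
Load = total / capacity = 14 / 10
= 1.40


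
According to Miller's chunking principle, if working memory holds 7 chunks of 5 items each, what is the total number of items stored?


Total items = chunks * items_per_chunk
= 7 * 5
= 35


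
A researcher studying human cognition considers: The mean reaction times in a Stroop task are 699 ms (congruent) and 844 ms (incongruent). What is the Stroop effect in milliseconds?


Stroop effect = RT(incongruent) - RT(congruent)
= 844 - 699
= 145 ms


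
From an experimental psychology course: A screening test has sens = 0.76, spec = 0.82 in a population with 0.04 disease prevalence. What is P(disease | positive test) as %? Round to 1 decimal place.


PPV = (sens * prev) / (sens * prev + (1-spec) * (1-prev))
Numerator = 0.76 * 0.04 = 0.0304
P(positive and no disease) = (1 - spec) * (1 - prev) = (1 - 0.82) * (1 - 0.04) = 0.1728
Denominator = 0.0304 + 0.1728 = 0.2032
PPV = 0.0304 / 0.2032 = 0.149606
As percentage = 15.0


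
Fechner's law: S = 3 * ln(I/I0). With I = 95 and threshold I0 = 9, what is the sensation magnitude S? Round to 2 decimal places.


S = 3 * ln(95/9)
I/I0 = 10.555556
ln(10.555556) = 2.3567
S = 3 * 2.3567
= 7.07


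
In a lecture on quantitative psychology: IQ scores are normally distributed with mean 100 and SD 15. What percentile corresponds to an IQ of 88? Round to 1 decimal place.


z = (IQ - mean) / SD
z = (88 - 100) / 15 = -0.8
Percentile = Phi(-0.8) * 100
Phi(-0.8) = 0.211855
= 21.2


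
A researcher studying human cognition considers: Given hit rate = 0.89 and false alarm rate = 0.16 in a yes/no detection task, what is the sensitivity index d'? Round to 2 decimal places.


d' = z(HR) - z(FAR)
z(0.89) = 1.2265
z(0.16) = -0.9945
d' = 1.2265 - -0.9945
= 2.22


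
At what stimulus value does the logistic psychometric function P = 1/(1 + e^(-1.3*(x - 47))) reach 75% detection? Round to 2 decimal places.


At P = 0.75: 0.75 = 1/(1 + e^(-k*(x-x0)))
Solving: e^(-k*(x-x0)) = 1/3
x = x0 + ln(3)/k
ln(3) = 1.0986
x = 47 + 1.0986/1.3
= 47 + 0.8451
= 47.85


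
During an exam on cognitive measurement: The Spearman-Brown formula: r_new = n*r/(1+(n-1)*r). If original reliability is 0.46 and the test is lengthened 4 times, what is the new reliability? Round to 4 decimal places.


r_new = n*r / (1 + (n-1)*r)
Numerator = 4 * 0.46 = 1.84
Denominator = 1 + 3 * 0.46 = 2.38
r_new = 1.84 / 2.38
= 0.7731


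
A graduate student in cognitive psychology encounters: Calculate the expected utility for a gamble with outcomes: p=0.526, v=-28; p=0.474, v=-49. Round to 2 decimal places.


EU = sum(p_i * v_i)
0.526 * -28 = -14.728
0.474 * -49 = -23.226
EU = -14.728 + -23.226
= -37.95


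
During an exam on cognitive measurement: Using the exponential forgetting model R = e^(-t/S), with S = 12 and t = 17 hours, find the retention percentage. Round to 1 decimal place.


R = e^(-t/S)
-t/S = -17/12 = -1.416667
R = e^(-1.416667) = 0.242521
Percentage = 0.242521 * 100
= 24.3


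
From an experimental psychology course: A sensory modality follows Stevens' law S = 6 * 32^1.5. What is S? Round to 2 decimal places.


S = 6 * 32^1.5
32^1.5 = 181.0193
S = 6 * 181.0193
= 1086.12


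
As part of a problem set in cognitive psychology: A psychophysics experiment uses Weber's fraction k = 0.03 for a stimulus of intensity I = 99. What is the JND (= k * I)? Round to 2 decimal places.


JND = k * I
JND = 0.03 * 99
= 2.97


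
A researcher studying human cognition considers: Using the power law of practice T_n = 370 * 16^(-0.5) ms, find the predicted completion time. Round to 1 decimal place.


T_n = 370 * 16^(-0.5)
16^(-0.5) = 0.25
T_n = 370 * 0.25
= 92.5 ms


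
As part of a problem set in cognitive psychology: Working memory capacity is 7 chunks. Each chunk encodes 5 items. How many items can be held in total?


Total items = chunks * items_per_chunk
= 7 * 5
= 35


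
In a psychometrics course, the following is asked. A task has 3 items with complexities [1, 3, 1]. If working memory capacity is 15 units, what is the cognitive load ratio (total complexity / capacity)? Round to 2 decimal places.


Total complexity = 1 + 3 + 1 = 5
Load = total / capacity = 5 / 15
= 0.33


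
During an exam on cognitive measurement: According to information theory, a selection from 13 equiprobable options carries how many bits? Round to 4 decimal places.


H = log2(n)
H = log2(13)
= 3.7004


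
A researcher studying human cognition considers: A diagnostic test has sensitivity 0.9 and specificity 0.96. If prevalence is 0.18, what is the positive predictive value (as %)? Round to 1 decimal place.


PPV = (sens * prev) / (sens * prev + (1-spec) * (1-prev))
Numerator = 0.9 * 0.18 = 0.162
P(positive and no disease) = (1 - spec) * (1 - prev) = (1 - 0.96) * (1 - 0.18) = 0.0328
Denominator = 0.162 + 0.0328 = 0.1948
PPV = 0.162 / 0.1948 = 0.831622
As percentage = 83.2
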